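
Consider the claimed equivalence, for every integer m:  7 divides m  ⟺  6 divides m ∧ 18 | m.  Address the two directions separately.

Neither implication holds.

[⇒] This fails: take m = 7. Certainly 7 ∣ 7, but 6 ∤ 7.

[⇐] This fails: take m = 18. Both 6 ∣ 18 and 18 ∣ 18, yet 18 is not a multiple of 7 (since 18 = 2·7 + 4), so 7 ∤ 18.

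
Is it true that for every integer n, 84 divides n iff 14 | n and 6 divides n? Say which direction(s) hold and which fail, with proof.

Not equivalent: only (⇒) holds.

(⇒) If 84 ∣ n, write n = 84q. Since 84 = 6·14, n = 14·(6q), so 14 ∣ n; and since 84 = 14·6, n = 6·(14q), so 6 ∣ n.

(⇐) This fails: take n = 42. Both 14 ∣ 42 and 6 ∣ 42, yet 42 is not a multiple of 84 (since 42 = 0·84 + 42), so 84 ∤ 42.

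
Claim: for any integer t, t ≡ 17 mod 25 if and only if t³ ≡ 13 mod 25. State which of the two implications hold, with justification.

Forward direction. Suppose t ≡ 17 mod 25. Write t = 25j + 17. Then (25j + 17)³ = 15625j³ + 31875j² + 21675j + 4913 = 25(625j³ + 1275j² + 867j + 196) + 13, so t³ ≡ 13 (mod 25).

Converse. Suppose t³ ≡ 13 (mod 25). The only residue r in {0, …, 24} with r³ ≡ 13 (mod 25) is r = 17, so t ≡ 17 (mod 25).

The biconditional holds.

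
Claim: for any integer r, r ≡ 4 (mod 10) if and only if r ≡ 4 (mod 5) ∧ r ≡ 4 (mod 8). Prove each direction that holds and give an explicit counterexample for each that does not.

Only the converse holds.

(→) This fails: r = 24 gives 24 ≡ 4 (mod 10) but 24 ≡ 0 (mod 8), so the conjunction on the right does not hold.

(←) Conversely, if r ≡ 4 (mod 5) and r ≡ 4 (mod 8), then by the Chinese remainder theorem r ≡ 4 (mod 40). Since 4 ≡ 4 (mod 10) and 10 ∣ 40, we get r ≡ 4 (mod 10).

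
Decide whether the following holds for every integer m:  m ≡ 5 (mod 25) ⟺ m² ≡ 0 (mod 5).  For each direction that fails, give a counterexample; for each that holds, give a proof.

Only the forward implication holds.

(→) Suppose m ≡ 5 (mod 25). Then m² ≡ 5² = 25 (mod 25), and since 5 ∣ 25, also m² ≡ 0 (mod 5).

(←) This fails: take m = 0. Then 0² = 0 ≡ 0 (mod 5), yet 0 ≡ 0 (mod 25), not 5.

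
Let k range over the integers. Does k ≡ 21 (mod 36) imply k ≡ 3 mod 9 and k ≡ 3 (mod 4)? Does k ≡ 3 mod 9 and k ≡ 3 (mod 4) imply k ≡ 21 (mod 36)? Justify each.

Neither implication holds.

(→) This fails: k = 21 gives 21 ≡ 21 (mod 36) but 21 ≡ 1 (mod 4), so the conjunction on the right does not hold.

(←) This fails: k = 3 satisfies both congruences on the right (3 ≡ 3 mod 9 and 3 ≡ 3 mod 4) yet 3 ≡ 3 (mod 36), not 21.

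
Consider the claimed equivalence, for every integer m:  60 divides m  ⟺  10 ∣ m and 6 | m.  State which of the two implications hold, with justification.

Only the forward implication holds.

(→) If 60 ∣ m, write m = 60q. Since 60 = 6·10, m = 10·(6q), so 10 ∣ m; and since 60 = 10·6, m = 6·(10q), so 6 ∣ m.

(←) This fails: take m = 30. Both 10 ∣ 30 and 6 ∣ 30, yet 30 is not a multiple of 60 (since 30 = 0·60 + 30), so 60 ∤ 30.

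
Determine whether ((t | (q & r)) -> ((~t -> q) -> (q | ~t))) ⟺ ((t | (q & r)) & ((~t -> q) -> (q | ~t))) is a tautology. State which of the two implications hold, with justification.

The forward direction fails; the converse holds.

[⇒] This fails. Under t = F, q = F, r = F, the left side is true but the right side is false.

[⇐] Assume the antecedent. If t is true, the antecedent forces (t = T, q = T, r = F) or (t = T, q = T, r = T), and the consequent holds there. If t is false, the consequent reduces to true regardless of the other variables. Either way the consequent holds.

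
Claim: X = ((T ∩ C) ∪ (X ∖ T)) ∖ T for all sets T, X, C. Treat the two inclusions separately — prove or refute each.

(⊆) This inclusion fails. Take T = {1}, X = {1}, C = ∅; then 1 ∈ X but 1 ∉ ((T ∩ C) ∪ (X ∖ T)) ∖ T.

(⊇) Let x ∈ ((T ∩ C) ∪ (X ∖ T)) ∖ T. Then either x ∈ X and x ∉ T, C; or x ∈ X ∩ C and x ∉ T. In each case x ∈ X, so ((T ∩ C) ∪ (X ∖ T)) ∖ T ⊆ X.

(⊆) fails; (⊇) holds.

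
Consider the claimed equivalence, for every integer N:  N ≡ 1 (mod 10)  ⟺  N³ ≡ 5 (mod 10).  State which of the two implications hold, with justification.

(⟹) This fails: take N = 1. Then 1 ≡ 1 (mod 10), but 1³ = 1 ≡ 1 (mod 10), not 5.

(⟸) This fails: take N = 5. Then 5³ = 125 ≡ 5 (mod 10), yet 5 ≡ 5 (mod 10), not 1.

Neither direction holds.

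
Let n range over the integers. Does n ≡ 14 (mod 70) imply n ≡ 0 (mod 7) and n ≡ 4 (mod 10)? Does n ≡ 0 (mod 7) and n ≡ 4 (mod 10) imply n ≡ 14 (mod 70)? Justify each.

Both implications hold.

(⇐) If n ≡ 0 (mod 7) and n ≡ 4 (mod 10), then by the Chinese remainder theorem n ≡ 14 (mod 70). This is exactly n ≡ 14 (mod 70).

(⇒) Suppose n ≡ 14 (mod 70); write n = 70j + 14. Since 7 ∣ 70, reducing mod 7 gives n ≡ 14 ≡ 0 (mod 7); since 10 ∣ 70, reducing mod 10 gives n ≡ 14 ≡ 4 (mod 10).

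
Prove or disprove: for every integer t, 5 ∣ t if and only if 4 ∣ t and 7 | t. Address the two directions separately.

(→) This fails: take t = 5. Certainly 5 ∣ 5, but 4 ∤ 5.

(←) This fails: take t = 28. Both 4 ∣ 28 and 7 ∣ 28, yet 28 is not a multiple of 5 (since 28 = 5·5 + 3), so 5 ∤ 28.

Neither direction holds.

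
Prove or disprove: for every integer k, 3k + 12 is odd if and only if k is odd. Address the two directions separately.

[⇒] Suppose 3k + 12 is odd. Since 3 is odd, 3k and k have the same parity, so 3k + 12 ≡ k + 12 (mod 2). As 12 is even, 3k + 12 is odd exactly when k is odd. Thus k is odd.

[⇐] Conversely, suppose k is odd; write k = 2j + 1. Then 3k + 12 = 3·(2j + 1) + 12 = 2·3j + 15, which is odd.

Equivalent; both directions hold.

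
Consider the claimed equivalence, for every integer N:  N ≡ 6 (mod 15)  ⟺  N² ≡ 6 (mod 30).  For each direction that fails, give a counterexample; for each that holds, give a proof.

Forward direction. This fails: take N = 21. Then 21 ≡ 6 (mod 15), but 21² = 441 ≡ 21 (mod 30), not 6.

Converse. This fails: take N = 24. Then 24² = 576 ≡ 6 (mod 30), yet 24 ≡ 9 (mod 15), not 6.

Both directions fail.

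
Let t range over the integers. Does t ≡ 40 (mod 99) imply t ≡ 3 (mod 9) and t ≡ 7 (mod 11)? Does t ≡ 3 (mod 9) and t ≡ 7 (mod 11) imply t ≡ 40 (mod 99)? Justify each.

Neither direction holds.

[⇒] This fails: t = 40 gives 40 ≡ 40 (mod 99) but 40 ≡ 4 (mod 9), so the conjunction on the right does not hold.

[⇐] This fails: t = 84 satisfies both congruences on the right (84 ≡ 3 mod 9 and 84 ≡ 7 mod 11) yet 84 ≡ 84 (mod 99), not 40.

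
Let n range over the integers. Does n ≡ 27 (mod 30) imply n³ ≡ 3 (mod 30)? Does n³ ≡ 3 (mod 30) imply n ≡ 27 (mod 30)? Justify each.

[⇒] Suppose n ≡ 27 (mod 30). Write n = 30j + 27. Then (30j + 27)³ = 27000j³ + 72900j² + 65610j + 19683 = 30(900j³ + 2430j² + 2187j + 656) + 3, so n³ ≡ 3 (mod 30).

[⇐] Conversely, suppose n³ ≡ 3 (mod 30). The only residue r in {0, …, 29} with r³ ≡ 3 (mod 30) is r = 27, so n ≡ 27 (mod 30).

Both directions hold; the statement is true.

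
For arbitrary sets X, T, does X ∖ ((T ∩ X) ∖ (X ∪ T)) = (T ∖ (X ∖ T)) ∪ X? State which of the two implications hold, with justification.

The sets are not equal: only the forward inclusion holds.

(⊆) Let x ∈ X ∖ ((T ∩ X) ∖ (X ∪ T)). Then either x ∈ X and x ∉ T; or x ∈ X ∩ T. In each case x ∈ (T ∖ (X ∖ T)) ∪ X, so X ∖ ((T ∩ X) ∖ (X ∪ T)) ⊆ (T ∖ (X ∖ T)) ∪ X.

(⊇) This inclusion fails. Take X = ∅, T = {1}; then 1 ∈ (T ∖ (X ∖ T)) ∪ X but 1 ∉ X ∖ ((T ∩ X) ∖ (X ∪ T)).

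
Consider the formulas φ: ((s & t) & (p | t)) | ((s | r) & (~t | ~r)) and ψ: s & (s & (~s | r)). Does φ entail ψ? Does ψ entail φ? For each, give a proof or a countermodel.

Only the converse holds.

(→) This fails. Under t = F, p = F, s = T, r = F, the left side is true but the right side is false.

(←) Assume the antecedent. If t is true, the antecedent forces (t = T, p = F, s = T, r = T) or (t = T, p = T, s = T, r = T), and the consequent holds there. If t is false, the antecedent forces (t = F, p = F, s = T, r = T) or (t = F, p = T, s = T, r = T), and the consequent holds there. Either way the consequent holds.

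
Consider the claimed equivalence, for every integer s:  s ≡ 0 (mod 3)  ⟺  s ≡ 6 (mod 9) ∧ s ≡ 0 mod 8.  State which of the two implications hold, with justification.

(→) This fails: s = 0 gives 0 ≡ 0 (mod 3) but 0 ≡ 0 (mod 9), so the conjunction on the right does not hold.

(←) Conversely, if s ≡ 6 (mod 9) and s ≡ 0 (mod 8), then by the Chinese remainder theorem s ≡ 24 (mod 72). Since 24 ≡ 0 (mod 3) and 3 ∣ 72, we get s ≡ 0 (mod 3).

(⇒) fails; (⇐) holds.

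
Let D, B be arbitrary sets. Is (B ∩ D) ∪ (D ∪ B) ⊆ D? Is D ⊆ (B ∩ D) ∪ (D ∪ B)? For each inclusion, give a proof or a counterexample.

The sets are not equal: only the reverse inclusion holds.

(⊆) This inclusion fails. Take D = ∅, B = {1}; then 1 ∈ (B ∩ D) ∪ (D ∪ B) but 1 ∉ D.

(⊇) Let x ∈ D. Then either x ∈ D and x ∉ B; or x ∈ D ∩ B. In each case x ∈ (B ∩ D) ∪ (D ∪ B), so D ⊆ (B ∩ D) ∪ (D ∪ B).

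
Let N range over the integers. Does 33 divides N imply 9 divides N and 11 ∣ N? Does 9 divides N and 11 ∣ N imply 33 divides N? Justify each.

(⟸) Suppose 9 ∣ N and 11 ∣ N. Any common multiple of 9 and 11 is a multiple of their lcm; here gcd(9, 11) = 1, so lcm(9, 11) = 9·11 = 99, so 99 ∣ N. Since 33 ∣ 99, it follows that 33 ∣ N.

(⟹) This fails: take N = 33. Certainly 33 ∣ 33, but 9 ∤ 33.

Only the converse holds.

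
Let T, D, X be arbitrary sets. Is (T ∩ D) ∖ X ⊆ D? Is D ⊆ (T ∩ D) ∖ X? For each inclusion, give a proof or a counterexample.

(⊆) Let x ∈ (T ∩ D) ∖ X. Then x ∈ T ∩ D and x ∉ X, from which x ∈ D.

(⊇) This inclusion fails. Take T = ∅, D = {1}, X = ∅; then 1 ∈ D but 1 ∉ (T ∩ D) ∖ X.

The sets are not equal: only the forward inclusion holds.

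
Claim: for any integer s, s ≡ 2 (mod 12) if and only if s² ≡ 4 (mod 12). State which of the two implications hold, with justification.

(⟸) This fails: take s = 4. Then 4² = 16 ≡ 4 (mod 12), yet 4 ≡ 4 (mod 12), not 2.

(⟹) Suppose s ≡ 2 (mod 12). Write s = 12j + 2. Then (12j + 2)² = 144j² + 48j + 4 = 12(12j² + 4j) + 4, so s² ≡ 4 (mod 12).

(⇒) holds; (⇐) fails.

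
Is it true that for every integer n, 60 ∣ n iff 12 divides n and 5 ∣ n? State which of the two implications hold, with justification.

Both directions hold; the statement is true.

(⇒) If 60 ∣ n, write n = 60q. Since 60 = 5·12, n = 12·(5q), so 12 ∣ n; and since 60 = 12·5, n = 5·(12q), so 5 ∣ n.

(⇐) Suppose 12 ∣ n and 5 ∣ n. Any common multiple of 12 and 5 is a multiple of their lcm; here gcd(12, 5) = 1, so lcm(12, 5) = 12·5 = 60, so 60 ∣ n.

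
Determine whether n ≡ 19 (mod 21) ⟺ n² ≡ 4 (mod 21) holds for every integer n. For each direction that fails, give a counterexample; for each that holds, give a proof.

[⇐] This fails: take n = 2. Then 2² = 4 ≡ 4 (mod 21), yet 2 ≡ 2 (mod 21), not 19.

[⇒] Suppose n ≡ 19 (mod 21). Write n = 21j + 19. Then (21j + 19)² = 441j² + 798j + 361 = 21(21j² + 38j + 17) + 4, so n² ≡ 4 (mod 21).

(⇒) holds; (⇐) fails.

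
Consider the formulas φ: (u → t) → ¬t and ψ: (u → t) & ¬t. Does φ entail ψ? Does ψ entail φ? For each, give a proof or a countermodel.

Only the reverse direction holds.

(⇒) This fails. Under u = T, t = F, the left side is true but the right side is false.

(⇐) Assume the antecedent. If u is true, the antecedent cannot hold. If u is false, the antecedent forces (u = F, t = F), and (u → t) → ¬t holds there. Either way (u → t) → ¬t holds.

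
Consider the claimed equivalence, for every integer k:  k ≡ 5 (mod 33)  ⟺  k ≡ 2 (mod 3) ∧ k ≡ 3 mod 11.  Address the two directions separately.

(⟹) This fails: k = 5 gives 5 ≡ 5 (mod 33) but 5 ≡ 5 (mod 11), so the conjunction on the right does not hold.

(⟸) This fails: k = 14 satisfies both congruences on the right (14 ≡ 2 mod 3 and 14 ≡ 3 mod 11) yet 14 ≡ 14 (mod 33), not 5.

Neither implication holds.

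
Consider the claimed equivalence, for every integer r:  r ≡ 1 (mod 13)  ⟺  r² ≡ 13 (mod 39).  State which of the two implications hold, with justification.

Forward direction. This fails: take r = 1. Then 1 ≡ 1 (mod 13), but 1² = 1 ≡ 1 (mod 39), not 13.

Converse. This fails: take r = 13. Then 13² = 169 ≡ 13 (mod 39), yet 13 ≡ 0 (mod 13), not 1.

Neither direction holds.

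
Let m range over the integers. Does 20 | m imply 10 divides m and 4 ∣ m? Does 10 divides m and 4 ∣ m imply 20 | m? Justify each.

Equivalent; both directions hold.

(⇒) If 20 ∣ m, write m = 20q. Since 20 = 2·10, m = 10·(2q), so 10 ∣ m; and since 20 = 5·4, m = 4·(5q), so 4 ∣ m.

(⇐) Suppose 10 ∣ m and 4 ∣ m. Any common multiple of 10 and 4 is a multiple of their lcm; here lcm(10, 4) = 10·4/gcd(10, 4) = 40/2 = 20, so 20 ∣ m.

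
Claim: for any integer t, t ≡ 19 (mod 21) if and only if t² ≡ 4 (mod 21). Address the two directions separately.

Forward direction. Suppose t ≡ 19 (mod 21). Write t = 21j + 19. Then (21j + 19)² = 441j² + 798j + 361 = 21(21j² + 38j + 17) + 4, so t² ≡ 4 (mod 21).

Converse. This fails: take t = 2. Then 2² = 4 ≡ 4 (mod 21), yet 2 ≡ 2 (mod 21), not 19.

Only the forward implication holds.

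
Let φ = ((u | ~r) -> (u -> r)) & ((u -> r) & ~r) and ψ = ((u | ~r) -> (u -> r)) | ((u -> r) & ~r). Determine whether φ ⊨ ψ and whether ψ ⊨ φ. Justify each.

Only the forward direction holds.

(⇒) Assume the antecedent. If u is true, the antecedent cannot hold. If u is false, the consequent reduces to true regardless of the other variables. Either way the consequent holds.

(⇐) This fails. Under u = F, r = T, the left side is false but the right side is true.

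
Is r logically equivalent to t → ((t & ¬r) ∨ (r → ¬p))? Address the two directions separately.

(⟹) This fails. Under r = T, t = T, p = T, the left side is true but the right side is false.

(⟸) This fails. Under r = F, t = F, p = F, the left side is false but the right side is true.

Both directions fail.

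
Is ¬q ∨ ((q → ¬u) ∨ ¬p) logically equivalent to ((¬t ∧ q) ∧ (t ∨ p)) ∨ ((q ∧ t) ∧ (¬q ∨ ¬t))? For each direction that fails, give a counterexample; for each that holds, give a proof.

(⇒) This fails. Under t = F, q = F, p = F, u = F, the left side is true but the right side is false.

(⇐) This fails. Under t = F, q = T, p = T, u = T, the left side is false but the right side is true.

(⇒) fails and (⇐) fails.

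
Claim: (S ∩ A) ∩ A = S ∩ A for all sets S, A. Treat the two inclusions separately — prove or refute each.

Forward inclusion. Let x ∈ (S ∩ A) ∩ A. Then x ∈ S ∩ A, from which x ∈ S ∩ A.

Reverse inclusion. Let x ∈ S ∩ A. Then x ∈ S ∩ A, from which x ∈ (S ∩ A) ∩ A.

Both inclusions hold.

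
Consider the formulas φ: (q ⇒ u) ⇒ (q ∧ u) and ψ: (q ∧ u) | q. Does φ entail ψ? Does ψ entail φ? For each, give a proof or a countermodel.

(⟹) Assume the antecedent. If q is true, (q ∧ u) | q reduces to true regardless of the other variables. If q is false, the antecedent cannot hold. Either way (q ∧ u) | q holds.

(⟸) Assume the antecedent. If q is true, (q ⇒ u) ⇒ (q ∧ u) reduces to true regardless of the other variables. If q is false, the antecedent cannot hold. Either way (q ⇒ u) ⇒ (q ∧ u) holds.

Both directions hold.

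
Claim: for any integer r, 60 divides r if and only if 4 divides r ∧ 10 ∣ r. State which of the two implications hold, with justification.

(⇒) holds; (⇐) fails.

(⟹) If 60 ∣ r, write r = 60q. Since 60 = 15·4, r = 4·(15q), so 4 ∣ r; and since 60 = 6·10, r = 10·(6q), so 10 ∣ r.

(⟸) This fails: take r = 20. Both 4 ∣ 20 and 10 ∣ 20, yet 20 is not a multiple of 60 (since 20 = 0·60 + 20), so 60 ∤ 20.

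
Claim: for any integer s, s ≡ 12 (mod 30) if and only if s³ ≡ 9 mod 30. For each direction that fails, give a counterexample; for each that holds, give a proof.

[⇒] This fails: take s = 12. Then 12 ≡ 12 (mod 30), but 12³ = 1728 ≡ 18 (mod 30), not 9.

[⇐] This fails: take s = 9. Then 9³ = 729 ≡ 9 (mod 30), yet 9 ≡ 9 (mod 30), not 12.

(⇒) fails and (⇐) fails.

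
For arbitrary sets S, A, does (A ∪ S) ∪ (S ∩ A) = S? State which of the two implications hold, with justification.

(⟹) This inclusion fails. Take S = ∅, A = {1}; then 1 ∈ (A ∪ S) ∪ (S ∩ A) but 1 ∉ S.

(⟸) Let x ∈ S. Then either x ∈ S and x ∉ A; or x ∈ S ∩ A. In each case x ∈ (A ∪ S) ∪ (S ∩ A), so S ⊆ (A ∪ S) ∪ (S ∩ A).

Only the reverse inclusion holds.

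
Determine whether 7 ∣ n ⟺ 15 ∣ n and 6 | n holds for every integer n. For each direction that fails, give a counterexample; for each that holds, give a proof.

(→) This fails: take n = 7. Certainly 7 ∣ 7, but 15 ∤ 7.

(←) This fails: take n = 30. Both 15 ∣ 30 and 6 ∣ 30, yet 30 is not a multiple of 7 (since 30 = 4·7 + 2), so 7 ∤ 30.

Both directions fail.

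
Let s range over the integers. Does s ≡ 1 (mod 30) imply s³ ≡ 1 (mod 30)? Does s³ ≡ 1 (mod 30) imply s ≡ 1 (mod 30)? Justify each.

(→) Suppose s ≡ 1 (mod 30). Write s = 30j + 1. Then (30j + 1)³ = 27000j³ + 2700j² + 90j + 1 = 30(900j³ + 90j² + 3j) + 1, so s³ ≡ 1 (mod 30).

(←) Conversely, suppose s³ ≡ 1 (mod 30). The only residue r in {0, …, 29} with r³ ≡ 1 (mod 30) is r = 1, so s ≡ 1 (mod 30).

Both implications hold.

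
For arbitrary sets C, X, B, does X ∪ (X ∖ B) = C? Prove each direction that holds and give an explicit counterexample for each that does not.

(⊆) fails and (⊇) fails.

(⊆) This inclusion fails. Take C = ∅, X = {1}, B = ∅; then 1 ∈ X ∪ (X ∖ B) but 1 ∉ C.

(⊇) This inclusion fails. Take C = {1}, X = ∅, B = ∅; then 1 ∈ C but 1 ∉ X ∪ (X ∖ B).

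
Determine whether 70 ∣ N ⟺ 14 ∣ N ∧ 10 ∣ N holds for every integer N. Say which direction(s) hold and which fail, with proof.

(⇐) Suppose 14 ∣ N and 10 ∣ N. Any common multiple of 14 and 10 is a multiple of their lcm; here lcm(14, 10) = 14·10/gcd(14, 10) = 140/2 = 70, so 70 ∣ N.

(⇒) If 70 ∣ N, write N = 70q. Since 70 = 5·14, N = 14·(5q), so 14 ∣ N; and since 70 = 7·10, N = 10·(7q), so 10 ∣ N.

Both implications hold.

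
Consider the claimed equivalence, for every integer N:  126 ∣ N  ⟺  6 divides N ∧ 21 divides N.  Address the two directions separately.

(⇒) holds; (⇐) fails.

(→) If 126 ∣ N, write N = 126q. Since 126 = 21·6, N = 6·(21q), so 6 ∣ N; and since 126 = 6·21, N = 21·(6q), so 21 ∣ N.

(←) This fails: take N = 42. Both 6 ∣ 42 and 21 ∣ 42, yet 42 is not a multiple of 126 (since 42 = 0·126 + 42), so 126 ∤ 42.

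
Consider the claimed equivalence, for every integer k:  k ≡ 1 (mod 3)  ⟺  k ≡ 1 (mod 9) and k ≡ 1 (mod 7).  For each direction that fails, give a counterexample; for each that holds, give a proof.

(⇒) fails; (⇐) holds.

[⇒] This fails: k = 4 gives 4 ≡ 1 (mod 3) but 4 ≡ 4 (mod 9), so the conjunction on the right does not hold.

[⇐] Conversely, if k ≡ 1 (mod 9) and k ≡ 1 (mod 7), then by the Chinese remainder theorem k ≡ 1 (mod 63). Since 1 ≡ 1 (mod 3) and 3 ∣ 63, we get k ≡ 1 (mod 3).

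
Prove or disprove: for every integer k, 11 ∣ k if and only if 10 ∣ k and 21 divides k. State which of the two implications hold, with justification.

(⟹) This fails: take k = 11. Certainly 11 ∣ 11, but 10 ∤ 11.

(⟸) This fails: take k = 210. Both 10 ∣ 210 and 21 ∣ 210, yet 210 is not a multiple of 11 (since 210 = 19·11 + 1), so 11 ∤ 210.

(⇒) fails and (⇐) fails.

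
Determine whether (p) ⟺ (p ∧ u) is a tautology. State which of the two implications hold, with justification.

The forward direction fails; the converse holds.

(→) This fails. Under p = T, u = F, the left side is true but the right side is false.

(←) Assume the antecedent. If p is true, p reduces to true regardless of the other variables. If p is false, the antecedent cannot hold. Either way p holds.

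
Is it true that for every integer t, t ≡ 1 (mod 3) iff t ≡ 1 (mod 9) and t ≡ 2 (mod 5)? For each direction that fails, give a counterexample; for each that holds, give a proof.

(⟹) This fails: t = 1 gives 1 ≡ 1 (mod 3) but 1 ≡ 1 (mod 5), so the conjunction on the right does not hold.

(⟸) Conversely, if t ≡ 1 (mod 9) and t ≡ 2 (mod 5), then by the Chinese remainder theorem t ≡ 37 (mod 45). Since 37 ≡ 1 (mod 3) and 3 ∣ 45, we get t ≡ 1 (mod 3).

(⇒) fails; (⇐) holds.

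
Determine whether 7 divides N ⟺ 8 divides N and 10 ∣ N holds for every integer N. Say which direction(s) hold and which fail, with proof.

(⇒) This fails: take N = 7. Certainly 7 ∣ 7, but 8 ∤ 7.

(⇐) This fails: take N = 40. Both 8 ∣ 40 and 10 ∣ 40, yet 40 is not a multiple of 7 (since 40 = 5·7 + 5), so 7 ∤ 40.

Both directions fail.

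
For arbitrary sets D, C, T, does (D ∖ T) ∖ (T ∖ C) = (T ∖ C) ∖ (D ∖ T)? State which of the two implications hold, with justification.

(⟹) This inclusion fails. Take D = {1}, C = ∅, T = ∅; then 1 ∈ (D ∖ T) ∖ (T ∖ C) but 1 ∉ (T ∖ C) ∖ (D ∖ T).

(⟸) This inclusion fails. Take D = ∅, C = ∅, T = {1}; then 1 ∈ (T ∖ C) ∖ (D ∖ T) but 1 ∉ (D ∖ T) ∖ (T ∖ C).

(⊆) fails and (⊇) fails.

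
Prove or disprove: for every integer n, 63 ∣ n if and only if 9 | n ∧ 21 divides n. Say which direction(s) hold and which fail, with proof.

Both directions hold; the statement is true.

[⇒] If 63 ∣ n, write n = 63q. Since 63 = 7·9, n = 9·(7q), so 9 ∣ n; and since 63 = 3·21, n = 21·(3q), so 21 ∣ n.

[⇐] Suppose 9 ∣ n and 21 ∣ n. Any common multiple of 9 and 21 is a multiple of their lcm; here lcm(9, 21) = 9·21/gcd(9, 21) = 189/3 = 63, so 63 ∣ n.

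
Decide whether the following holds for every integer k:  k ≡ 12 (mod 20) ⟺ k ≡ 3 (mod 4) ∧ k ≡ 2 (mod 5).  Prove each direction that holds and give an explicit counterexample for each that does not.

Neither direction holds.

Forward direction. This fails: k = 12 gives 12 ≡ 12 (mod 20) but 12 ≡ 0 (mod 4), so the conjunction on the right does not hold.

Converse. This fails: k = 7 satisfies both congruences on the right (7 ≡ 3 mod 4 and 7 ≡ 2 mod 5) yet 7 ≡ 7 (mod 20), not 12.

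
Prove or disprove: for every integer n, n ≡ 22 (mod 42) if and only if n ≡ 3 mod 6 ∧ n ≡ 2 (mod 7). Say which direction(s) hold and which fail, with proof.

(→) This fails: n = 22 gives 22 ≡ 22 (mod 42) but 22 ≡ 4 (mod 6), so the conjunction on the right does not hold.

(←) This fails: n = 9 satisfies both congruences on the right (9 ≡ 3 mod 6 and 9 ≡ 2 mod 7) yet 9 ≡ 9 (mod 42), not 22.

Neither implication holds.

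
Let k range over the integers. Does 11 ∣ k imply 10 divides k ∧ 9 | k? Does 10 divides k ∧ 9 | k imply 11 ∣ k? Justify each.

Forward direction. This fails: take k = 11. Certainly 11 ∣ 11, but 10 ∤ 11.

Converse. This fails: take k = 90. Both 10 ∣ 90 and 9 ∣ 90, yet 90 is not a multiple of 11 (since 90 = 8·11 + 2), so 11 ∤ 90.

Neither direction holds.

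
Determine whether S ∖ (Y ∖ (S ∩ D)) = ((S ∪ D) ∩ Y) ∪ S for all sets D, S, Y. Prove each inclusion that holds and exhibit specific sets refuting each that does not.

The sets are not equal: only the forward inclusion holds.

Reverse inclusion. This inclusion fails. Take D = {1}, S = ∅, Y = {1}; then 1 ∈ ((S ∪ D) ∩ Y) ∪ S but 1 ∉ S ∖ (Y ∖ (S ∩ D)).

Forward inclusion. Let x ∈ S ∖ (Y ∖ (S ∩ D)). Then either x ∈ S and x ∉ D, Y; or x ∈ D ∩ S and x ∉ Y; or x ∈ D ∩ S ∩ Y. In each case x ∈ ((S ∪ D) ∩ Y) ∪ S, so S ∖ (Y ∖ (S ∩ D)) ⊆ ((S ∪ D) ∩ Y) ∪ S.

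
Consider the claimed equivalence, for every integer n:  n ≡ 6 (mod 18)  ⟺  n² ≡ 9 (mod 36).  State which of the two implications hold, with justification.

(⇒) fails and (⇐) fails.

[⇒] This fails: take n = 6. Then 6 ≡ 6 (mod 18), but 6² = 36 ≡ 0 (mod 36), not 9.

[⇐] This fails: take n = 3. Then 3² = 9 ≡ 9 (mod 36), yet 3 ≡ 3 (mod 18), not 6.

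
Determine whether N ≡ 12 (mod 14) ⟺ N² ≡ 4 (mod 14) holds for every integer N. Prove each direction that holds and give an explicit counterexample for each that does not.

(⇒) holds; (⇐) fails.

[⇒] Suppose N ≡ 12 (mod 14). Write N = 14j + 12. Then (14j + 12)² = 196j² + 336j + 144 = 14(14j² + 24j + 10) + 4, so N² ≡ 4 (mod 14).

[⇐] This fails: take N = 2. Then 2² = 4 ≡ 4 (mod 14), yet 2 ≡ 2 (mod 14), not 12.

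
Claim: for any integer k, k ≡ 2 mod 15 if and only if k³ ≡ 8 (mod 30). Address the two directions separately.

Forward direction. This fails: take k = 17. Then 17 ≡ 2 (mod 15), but 17³ = 4913 ≡ 23 (mod 30), not 8.

Converse. The residues r modulo 30 with r³ ≡ 8 (mod 30) are exactly {2}, and each is ≡ 2 (mod 15).

(⇒) fails; (⇐) holds.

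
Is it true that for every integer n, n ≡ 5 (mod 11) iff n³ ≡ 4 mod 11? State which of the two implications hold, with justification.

Both directions hold.

[⇒] Suppose n ≡ 5 (mod 11). Write n = 11j + 5. Then (11j + 5)³ = 1331j³ + 1815j² + 825j + 125 = 11(121j³ + 165j² + 75j + 11) + 4, so n³ ≡ 4 (mod 11).

[⇐] For the converse, argue contrapositively. If n ≢ 5 (mod 11), then n is congruent to one of 0, 1, 2, 3, 4, 6, 7, 8, 9, 10 modulo 11, and these give n³ ≡ 0, 1, 8, 5, 9, 7, 2, 6, 3, 10 respectively — never 4.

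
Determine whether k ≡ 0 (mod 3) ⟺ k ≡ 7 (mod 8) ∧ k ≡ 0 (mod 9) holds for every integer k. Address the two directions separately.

(⇒) fails; (⇐) holds.

Forward direction. This fails: k = 0 gives 0 ≡ 0 (mod 3) but 0 ≡ 0 (mod 8), so the conjunction on the right does not hold.

Converse. If k ≡ 7 (mod 8) and k ≡ 0 (mod 9), then by the Chinese remainder theorem k ≡ 63 (mod 72). Since 63 ≡ 0 (mod 3) and 3 ∣ 72, we get k ≡ 0 (mod 3).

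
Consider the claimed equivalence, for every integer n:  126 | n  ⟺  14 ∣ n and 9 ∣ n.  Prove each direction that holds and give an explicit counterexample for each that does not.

Forward direction. If 126 ∣ n, write n = 126q. Since 126 = 9·14, n = 14·(9q), so 14 ∣ n; and since 126 = 14·9, n = 9·(14q), so 9 ∣ n.

Converse. Suppose 14 ∣ n and 9 ∣ n. Any common multiple of 14 and 9 is a multiple of their lcm; here gcd(14, 9) = 1, so lcm(14, 9) = 14·9 = 126, so 126 ∣ n.

Both directions hold; the statement is true.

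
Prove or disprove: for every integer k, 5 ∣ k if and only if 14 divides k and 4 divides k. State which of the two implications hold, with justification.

(⟹) This fails: take k = 5. Certainly 5 ∣ 5, but 14 ∤ 5.

(⟸) This fails: take k = 28. Both 14 ∣ 28 and 4 ∣ 28, yet 28 is not a multiple of 5 (since 28 = 5·5 + 3), so 5 ∤ 28.

Both directions fail.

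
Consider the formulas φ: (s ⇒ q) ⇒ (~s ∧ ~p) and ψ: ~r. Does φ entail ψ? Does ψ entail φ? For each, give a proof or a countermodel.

(⟹) This fails. Under s = F, q = F, r = T, p = F, the left side is true but the right side is false.

(⟸) This fails. Under s = T, q = T, r = F, p = F, the left side is false but the right side is true.

Neither direction holds.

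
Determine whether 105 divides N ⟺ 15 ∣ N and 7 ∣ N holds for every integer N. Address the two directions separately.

The biconditional holds.

[⇒] If 105 ∣ N, write N = 105q. Since 105 = 7·15, N = 15·(7q), so 15 ∣ N; and since 105 = 15·7, N = 7·(15q), so 7 ∣ N.

[⇐] Suppose 15 ∣ N and 7 ∣ N. Any common multiple of 15 and 7 is a multiple of their lcm; here gcd(15, 7) = 1, so lcm(15, 7) = 15·7 = 105, so 105 ∣ N.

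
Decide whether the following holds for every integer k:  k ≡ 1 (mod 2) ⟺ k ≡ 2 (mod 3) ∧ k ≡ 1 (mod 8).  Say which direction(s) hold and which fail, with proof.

Converse. If k ≡ 2 (mod 3) and k ≡ 1 (mod 8), then by the Chinese remainder theorem k ≡ 17 (mod 24). Since 17 ≡ 1 (mod 2) and 2 ∣ 24, we get k ≡ 1 (mod 2).

Forward direction. This fails: k = 1 gives 1 ≡ 1 (mod 2) but 1 ≡ 1 (mod 3), so the conjunction on the right does not hold.

Only the reverse direction holds.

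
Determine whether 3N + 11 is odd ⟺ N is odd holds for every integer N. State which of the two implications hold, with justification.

Forward direction. This fails: N = 6 gives 3N + 11 = 29, which is odd, but 6 is even, not odd.

Converse. This also fails: N = 1 is odd, but 3N + 11 = 14 is even, not odd.

Neither implication holds.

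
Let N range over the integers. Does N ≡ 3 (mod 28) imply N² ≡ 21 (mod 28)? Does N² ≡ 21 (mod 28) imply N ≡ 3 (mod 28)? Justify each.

Both directions fail.

(→) This fails: take N = 3. Then 3 ≡ 3 (mod 28), but 3² = 9 ≡ 9 (mod 28), not 21.

(←) This fails: take N = 7. Then 7² = 49 ≡ 21 (mod 28), yet 7 ≡ 7 (mod 28), not 3.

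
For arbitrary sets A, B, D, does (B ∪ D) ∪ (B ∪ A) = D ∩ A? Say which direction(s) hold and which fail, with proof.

(⊆) fails; (⊇) holds.

Forward inclusion. This inclusion fails. Take A = {1}, B = ∅, D = ∅; then 1 ∈ (B ∪ D) ∪ (B ∪ A) but 1 ∉ D ∩ A.

Reverse inclusion. Let x ∈ D ∩ A. Then either x ∈ A ∩ D and x ∉ B; or x ∈ A ∩ B ∩ D. In each case x ∈ (B ∪ D) ∪ (B ∪ A), so D ∩ A ⊆ (B ∪ D) ∪ (B ∪ A).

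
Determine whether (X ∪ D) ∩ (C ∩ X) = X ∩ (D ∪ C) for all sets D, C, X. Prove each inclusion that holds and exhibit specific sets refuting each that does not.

The sets are not equal: only the forward inclusion holds.

Forward inclusion. Let x ∈ (X ∪ D) ∩ (C ∩ X). Then either x ∈ C ∩ X and x ∉ D; or x ∈ D ∩ C ∩ X. In each case x ∈ X ∩ (D ∪ C), so (X ∪ D) ∩ (C ∩ X) ⊆ X ∩ (D ∪ C).

Reverse inclusion. This inclusion fails. Take D = {1}, C = ∅, X = {1}; then 1 ∈ X ∩ (D ∪ C) but 1 ∉ (X ∪ D) ∩ (C ∩ X).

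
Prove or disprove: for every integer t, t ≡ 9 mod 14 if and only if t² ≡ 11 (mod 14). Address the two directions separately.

Only the forward direction holds.

(⟸) This fails: take t = 5. Then 5² = 25 ≡ 11 (mod 14), yet 5 ≡ 5 (mod 14), not 9.

(⟹) Suppose t ≡ 9 mod 14. Write t = 14j + 9. Then (14j + 9)² = 196j² + 252j + 81 = 14(14j² + 18j + 5) + 11, so t² ≡ 11 (mod 14).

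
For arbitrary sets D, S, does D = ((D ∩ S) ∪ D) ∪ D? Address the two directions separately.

Both inclusions hold; the sets are equal.

(⟸) Let x ∈ ((D ∩ S) ∪ D) ∪ D. Then either x ∈ D and x ∉ S; or x ∈ D ∩ S. In each case x ∈ D, so ((D ∩ S) ∪ D) ∪ D ⊆ D.

(⟹) Let x ∈ D. Then either x ∈ D and x ∉ S; or x ∈ D ∩ S. In each case x ∈ ((D ∩ S) ∪ D) ∪ D, so D ⊆ ((D ∩ S) ∪ D) ∪ D.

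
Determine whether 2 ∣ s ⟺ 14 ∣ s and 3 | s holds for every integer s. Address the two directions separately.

(⇒) This fails: take s = 2. Certainly 2 ∣ 2, but 14 ∤ 2.

(⇐) Suppose 14 ∣ s and 3 ∣ s. Any common multiple of 14 and 3 is a multiple of their lcm; here gcd(14, 3) = 1, so lcm(14, 3) = 14·3 = 42, so 42 ∣ s. Since 2 ∣ 42, it follows that 2 ∣ s.

Not equivalent: only (⇐) holds.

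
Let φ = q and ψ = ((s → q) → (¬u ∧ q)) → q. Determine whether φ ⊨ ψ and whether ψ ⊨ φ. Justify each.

(⇒) Assume the antecedent. If u is true, the antecedent forces (u = T, s = F, q = T) or (u = T, s = T, q = T), and ((s → q) → (¬u ∧ q)) → q holds there. If u is false, the antecedent forces (u = F, s = F, q = T) or (u = F, s = T, q = T), and ((s → q) → (¬u ∧ q)) → q holds there. Either way ((s → q) → (¬u ∧ q)) → q holds.

(⇐) This fails. Under u = F, s = F, q = F, the left side is false but the right side is true.

The forward direction holds; the converse fails.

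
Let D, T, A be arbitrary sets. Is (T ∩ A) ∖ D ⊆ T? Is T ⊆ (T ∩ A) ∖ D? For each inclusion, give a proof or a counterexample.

(⊆) holds; (⊇) fails.

Forward inclusion. Let x ∈ (T ∩ A) ∖ D. Then x ∈ T ∩ A and x ∉ D, from which x ∈ T.

Reverse inclusion. This inclusion fails. Take D = ∅, T = {1}, A = ∅; then 1 ∈ T but 1 ∉ (T ∩ A) ∖ D.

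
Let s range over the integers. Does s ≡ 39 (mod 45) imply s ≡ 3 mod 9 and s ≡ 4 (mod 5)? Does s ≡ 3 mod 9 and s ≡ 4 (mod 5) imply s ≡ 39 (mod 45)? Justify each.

Both implications hold.

(→) Suppose s ≡ 39 (mod 45); write s = 45j + 39. Since 9 ∣ 45, reducing mod 9 gives s ≡ 39 ≡ 3 (mod 9); since 5 ∣ 45, reducing mod 5 gives s ≡ 39 ≡ 4 (mod 5).

(←) Conversely, if s ≡ 3 (mod 9) and s ≡ 4 (mod 5), then by the Chinese remainder theorem s ≡ 39 (mod 45). This is exactly s ≡ 39 (mod 45).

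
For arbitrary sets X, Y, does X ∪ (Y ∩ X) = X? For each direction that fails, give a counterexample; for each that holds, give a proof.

(⟹) Let x ∈ X ∪ (Y ∩ X). Then either x ∈ X and x ∉ Y; or x ∈ X ∩ Y. In each case x ∈ X, so X ∪ (Y ∩ X) ⊆ X.

(⟸) Let x ∈ X. Then either x ∈ X and x ∉ Y; or x ∈ X ∩ Y. In each case x ∈ X ∪ (Y ∩ X), so X ⊆ X ∪ (Y ∩ X).

Both inclusions hold.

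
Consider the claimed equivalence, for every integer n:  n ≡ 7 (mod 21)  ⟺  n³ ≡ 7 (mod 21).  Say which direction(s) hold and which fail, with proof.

Both directions hold.

(←) Suppose n³ ≡ 7 (mod 21). The only residue r in {0, …, 20} with r³ ≡ 7 (mod 21) is r = 7, so n ≡ 7 (mod 21).

(→) Suppose n ≡ 7 (mod 21). Write n = 21j + 7. Then (21j + 7)³ = 9261j³ + 9261j² + 3087j + 343 = 21(441j³ + 441j² + 147j + 16) + 7, so n³ ≡ 7 (mod 21).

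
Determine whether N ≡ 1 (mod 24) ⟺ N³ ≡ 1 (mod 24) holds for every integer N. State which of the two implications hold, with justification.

[⇐] Suppose N³ ≡ 1 (mod 24). The only residue r in {0, …, 23} with r³ ≡ 1 (mod 24) is r = 1, so N ≡ 1 (mod 24).

[⇒] Suppose N ≡ 1 (mod 24). Write N = 24j + 1. Then (24j + 1)³ = 13824j³ + 1728j² + 72j + 1 = 24(576j³ + 72j² + 3j) + 1, so N³ ≡ 1 (mod 24).

Both directions hold.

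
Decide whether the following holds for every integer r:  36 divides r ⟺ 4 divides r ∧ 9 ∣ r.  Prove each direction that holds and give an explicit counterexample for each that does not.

Both implications hold.

(⟹) If 36 ∣ r, write r = 36q. Since 36 = 9·4, r = 4·(9q), so 4 ∣ r; and since 36 = 4·9, r = 9·(4q), so 9 ∣ r.

(⟸) Suppose 4 ∣ r and 9 ∣ r. Any common multiple of 4 and 9 is a multiple of their lcm; here gcd(4, 9) = 1, so lcm(4, 9) = 4·9 = 36, so 36 ∣ r.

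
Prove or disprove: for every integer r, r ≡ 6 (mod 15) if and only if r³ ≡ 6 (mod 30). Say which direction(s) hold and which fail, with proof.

(→) This fails: take r = 21. Then 21 ≡ 6 (mod 15), but 21³ = 9261 ≡ 21 (mod 30), not 6.

(←) Conversely, the residues r modulo 30 with r³ ≡ 6 (mod 30) are exactly {6}, and each is ≡ 6 (mod 15).

Not equivalent: only (⇐) holds.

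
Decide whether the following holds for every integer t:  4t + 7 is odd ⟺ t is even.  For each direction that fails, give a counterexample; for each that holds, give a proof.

(⇒) fails; (⇐) holds.

(⟹) This fails: take t = 7. Then 4t + 7 = 35, which is odd, yet t = 7 is odd, not even.

(⟸) Suppose t is even. Since 4 is even, 4t is even for every t, so 4t + 7 has the same parity as 7, which is odd. Hence 4t + 7 is odd.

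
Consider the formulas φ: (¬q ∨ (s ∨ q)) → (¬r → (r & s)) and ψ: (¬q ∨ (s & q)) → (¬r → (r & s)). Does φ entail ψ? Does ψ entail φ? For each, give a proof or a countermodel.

Only the forward implication holds.

(⟹) Assume the antecedent. If s is true, the antecedent forces (s = T, r = T, q = F) or (s = T, r = T, q = T), and the consequent holds there. If s is false, the antecedent forces (s = F, r = T, q = F) or (s = F, r = T, q = T), and the consequent holds there. Either way the consequent holds.

(⟸) This fails. Under s = F, r = F, q = T, the left side is false but the right side is true.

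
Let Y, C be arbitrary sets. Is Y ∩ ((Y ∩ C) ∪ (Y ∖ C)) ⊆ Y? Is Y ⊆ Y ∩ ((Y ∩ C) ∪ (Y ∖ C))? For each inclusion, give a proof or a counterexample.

(⊆) Let x ∈ Y ∩ ((Y ∩ C) ∪ (Y ∖ C)). Then either x ∈ Y and x ∉ C; or x ∈ Y ∩ C. In each case x ∈ Y, so Y ∩ ((Y ∩ C) ∪ (Y ∖ C)) ⊆ Y.

(⊇) Let x ∈ Y. Then either x ∈ Y and x ∉ C; or x ∈ Y ∩ C. In each case x ∈ Y ∩ ((Y ∩ C) ∪ (Y ∖ C)), so Y ⊆ Y ∩ ((Y ∩ C) ∪ (Y ∖ C)).

Both inclusions hold.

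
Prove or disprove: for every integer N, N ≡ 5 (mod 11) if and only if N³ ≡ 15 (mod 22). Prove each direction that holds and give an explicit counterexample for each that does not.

[⇒] This fails: take N = 16. Then 16 ≡ 5 (mod 11), but 16³ = 4096 ≡ 4 (mod 22), not 15.

[⇐] Conversely, the residues r modulo 22 with r³ ≡ 15 (mod 22) are exactly {5}, and each is ≡ 5 (mod 11).

Not equivalent: only (⇐) holds.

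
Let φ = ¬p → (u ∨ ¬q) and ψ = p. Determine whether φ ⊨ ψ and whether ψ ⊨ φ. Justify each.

(⇒) This fails. Under q = F, p = F, u = F, the left side is true but the right side is false.

(⇐) Assume the antecedent. If q is true, the antecedent forces (q = T, p = T, u = F) or (q = T, p = T, u = T), and ¬p → (u ∨ ¬q) holds there. If q is false, ¬p → (u ∨ ¬q) reduces to true regardless of the other variables. Either way ¬p → (u ∨ ¬q) holds.

Only the converse holds.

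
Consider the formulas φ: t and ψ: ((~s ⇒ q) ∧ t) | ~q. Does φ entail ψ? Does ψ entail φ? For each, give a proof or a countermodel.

Only the forward direction holds.

Forward direction. Assume the antecedent. If s is true, the antecedent forces (s = T, q = F, t = T) or (s = T, q = T, t = T), and ((~s ⇒ q) ∧ t) | ~q holds there. If s is false, the antecedent forces (s = F, q = F, t = T) or (s = F, q = T, t = T), and ((~s ⇒ q) ∧ t) | ~q holds there. Either way ((~s ⇒ q) ∧ t) | ~q holds.

Converse. This fails. Under s = F, q = F, t = F, the left side is false but the right side is true.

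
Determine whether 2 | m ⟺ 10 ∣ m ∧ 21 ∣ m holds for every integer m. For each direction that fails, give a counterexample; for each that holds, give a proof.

The forward direction fails; the converse holds.

Forward direction. This fails: take m = 2. Certainly 2 ∣ 2, but 10 ∤ 2.

Converse. Suppose 10 ∣ m and 21 ∣ m. Any common multiple of 10 and 21 is a multiple of their lcm; here gcd(10, 21) = 1, so lcm(10, 21) = 10·21 = 210, so 210 ∣ m. Since 2 ∣ 210, it follows that 2 ∣ m.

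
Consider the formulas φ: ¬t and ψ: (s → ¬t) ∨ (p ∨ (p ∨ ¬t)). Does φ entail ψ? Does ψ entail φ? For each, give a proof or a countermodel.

(→) Assume the antecedent. If t is true, the antecedent cannot hold. If t is false, (s → ¬t) ∨ (p ∨ (p ∨ ¬t)) reduces to true regardless of the other variables. Either way (s → ¬t) ∨ (p ∨ (p ∨ ¬t)) holds.

(←) This fails. Under t = T, s = F, p = F, the left side is false but the right side is true.

Only the forward direction holds.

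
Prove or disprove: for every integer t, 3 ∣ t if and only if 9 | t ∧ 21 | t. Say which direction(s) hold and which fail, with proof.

Not equivalent: only (⇐) holds.

Forward direction. This fails: take t = 3. Certainly 3 ∣ 3, but 9 ∤ 3.

Converse. Suppose 9 ∣ t and 21 ∣ t. Any common multiple of 9 and 21 is a multiple of their lcm; here lcm(9, 21) = 9·21/gcd(9, 21) = 189/3 = 63, so 63 ∣ t. Since 3 ∣ 63, it follows that 3 ∣ t.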